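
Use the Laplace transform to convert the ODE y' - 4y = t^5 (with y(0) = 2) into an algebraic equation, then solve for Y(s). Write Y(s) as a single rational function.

Y(s) = (2*s^6 + 120)/(s^7 - 4*s^6)

Laplace-transform each side.
With L{y'} = sY - y(0) = sY - 2: the LHS transforms to (s - 4)Y - (2).
The right side is L{t^5} = 120/s^6.
So (s - 4)Y = 120/s^6 + (2).
Divide through and combine into a single rational function.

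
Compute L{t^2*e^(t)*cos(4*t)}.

L{cos(4t)} = s/(s^2 + 16).
Multiplying by e^(t) shifts s → s - 1, so L{e^(t)*cos(4*t)} = (s - 1)/((s - 1)^2 + 16).
Then apply L{t^2·g(t)} = (-1)^2 d^2/ds^2[G(s)] with G(s) = (s - 1)/((s - 1)^2 + 16):
differentiating 2 times and applying the sign gives 2*(s - 1)*(s^2 - 2*s - 47)/(s^2 - 2*s + 17)^3.

2*(s - 1)*(s^2 - 2*s - 47)/(s^2 - 2*s + 17)^3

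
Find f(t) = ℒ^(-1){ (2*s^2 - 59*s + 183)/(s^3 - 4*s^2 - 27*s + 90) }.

Factor the denominator: s^3 - 4*s^2 - 27*s + 90 = (s - 6)*(s - 3)*(s + 5).
Partial fraction decomposition gives [-1/(s - 3)] + [6/(s + 5)] + [-3/(s - 6)].
Invert each term: -1/(s - 3) ↔ -e^(3t); 6/(s + 5) ↔ 6e^(-5t); -3/(s - 6) ↔ -3e^(6t).

f(t) = -3*exp(6*t) - exp(3*t) + 6*exp(-5*t)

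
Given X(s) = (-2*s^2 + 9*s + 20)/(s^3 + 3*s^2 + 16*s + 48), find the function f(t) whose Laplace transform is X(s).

f(t) = 3*sin(4*t) - cos(4*t) - exp(-3*t)

Factor the denominator: s^3 + 3*s^2 + 16*s + 48 = (s + 3)*(s^2 + 16).
Partial fraction decomposition gives [-1/(s + 3)] + [-s/(s^2 + 16)] + [12/(s^2 + 16)].
Invert each term: -1/(s + 3) ↔ -e^(-3t); -1·s/(s^2 + 16) ↔ -cos(4t); 3·4/(s^2 + 16) ↔ 3sin(4t).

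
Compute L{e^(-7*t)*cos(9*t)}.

(s + 7)/((s + 7)^2 + 81)

L{cos(9t)} = s/(s^2 + 81).
By the first shifting theorem, multiplying by e^(-7t) replaces s with s + 7.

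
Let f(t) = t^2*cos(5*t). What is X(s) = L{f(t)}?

L{cos(5t)} = s/(s^2 + 25).
Then apply L{t^2·g(t)} = (-1)^2 d^2/ds^2[G(s)] with G(s) = s/(s^2 + 25):
differentiating 2 times and applying the sign gives 2*s*(s^2 - 75)/(s^2 + 25)^3.

X(s) = 2*s*(s^2 - 75)/(s^2 + 25)^3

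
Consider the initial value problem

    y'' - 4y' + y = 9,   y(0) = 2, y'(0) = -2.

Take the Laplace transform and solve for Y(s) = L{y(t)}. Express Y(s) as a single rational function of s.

Apply the Laplace transform to the equation.
With L{y''} = s^2 Y - s·y(0) - y'(0) and L{y'} = sY - y(0), with y(0) = 2, y'(0) = -2: the LHS transforms to (s^2 - 4*s + 1)Y - (2*s - 10).
The right side is L{9} = 9/s.
So (s^2 - 4*s + 1)Y = 9/s + (2*s - 10).
Isolate Y and clear denominators.

Y(s) = (2*s^2 - 10*s + 9)/(s^3 - 4*s^2 + s)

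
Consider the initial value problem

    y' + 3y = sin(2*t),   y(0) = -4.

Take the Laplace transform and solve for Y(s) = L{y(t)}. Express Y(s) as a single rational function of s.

Y(s) = (-4*s^2 - 14)/(s^3 + 3*s^2 + 4*s + 12)

Laplace-transform each side.
Using L{y'} = sY - y(0) = sY - (-4), the left side becomes (s + 3)Y - (-4).
The right side is L{sin(2*t)} = 2/(s^2 + 4).
So (s + 3)Y = 2/(s^2 + 4) + (-4).
Isolate Y and clear denominators.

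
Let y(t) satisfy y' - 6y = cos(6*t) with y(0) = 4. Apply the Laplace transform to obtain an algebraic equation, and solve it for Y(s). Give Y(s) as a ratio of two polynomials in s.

Laplace-transform each side.
With L{y'} = sY - y(0) = sY - 4: the LHS transforms to (s - 6)Y - (4).
The right side is L{cos(6*t)} = s/(s^2 + 36).
So (s - 6)Y = s/(s^2 + 36) + (4).
Solve for Y(s) and write it as one ratio of polynomials.

Y(s) = (4*s^2 + s + 144)/(s^3 - 6*s^2 + 36*s - 216)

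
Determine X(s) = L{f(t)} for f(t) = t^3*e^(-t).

X(s) = 6/(s + 1)^4

L{t^3} = 3!/s^4 = 6/s^4.
By the first shifting theorem, multiplying by e^(-t) replaces s with s + 1.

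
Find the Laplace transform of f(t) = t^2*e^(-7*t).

L{e^(-7t)} = 1/(s + 7).
Then apply L{t^2·g(t)} = (-1)^2 d^2/ds^2[G(s)] with G(s) = 1/(s + 7):
differentiating 2 times and applying the sign gives 2/(s + 7)^3.

2/(s + 7)^3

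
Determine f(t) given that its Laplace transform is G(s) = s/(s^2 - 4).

Since L{cosh(2t)} = s/(s^2 - 4), the inverse is cosh(2*t).

f(t) = cosh(2*t)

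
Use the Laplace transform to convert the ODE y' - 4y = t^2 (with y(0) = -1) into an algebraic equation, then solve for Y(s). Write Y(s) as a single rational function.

Y(s) = (-s^3 + 2)/(s^4 - 4*s^3)

Transform both sides with L{·}.
Using L{y'} = sY - y(0) = sY - (-1), the left side becomes (s - 4)Y - (-1).
The right side is L{t^2} = 2/s^3.
So (s - 4)Y = 2/s^3 + (-1).
Divide through and combine into a single rational function.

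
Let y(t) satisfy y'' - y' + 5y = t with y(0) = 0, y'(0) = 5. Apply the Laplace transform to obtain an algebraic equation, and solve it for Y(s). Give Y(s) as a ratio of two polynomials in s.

Apply the Laplace transform to the equation.
The derivative rules (L{y''} = s^2 Y - s·y(0) - y'(0) and L{y'} = sY - y(0), with y(0) = 0, y'(0) = 5) turn the left side into (s^2 - s + 5)Y - (5).
The right side is L{t} = s^(-2).
So (s^2 - s + 5)Y = s^(-2) + (5).
Isolate Y and clear denominators.

Y(s) = (5*s^2 + 1)/(s^4 - s^3 + 5*s^2)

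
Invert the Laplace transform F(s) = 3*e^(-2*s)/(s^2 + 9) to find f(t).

The factor e^(-2s) signals a time shift by c = 2 (second shifting theorem).
L{sin(3t)} = 3/(s^2 + 9), so L^-1{3/(s^2 + 9)} = sin(3*t).
Hence the inverse is u(t - 2) times that function evaluated at t - 2.

f(t) = Heaviside(t - 2)*(sin(3*t - 6))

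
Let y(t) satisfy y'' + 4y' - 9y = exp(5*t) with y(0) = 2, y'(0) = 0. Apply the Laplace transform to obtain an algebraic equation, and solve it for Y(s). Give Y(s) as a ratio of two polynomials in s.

Transform both sides with L{·}.
With L{y''} = s^2 Y - s·y(0) - y'(0) and L{y'} = sY - y(0), with y(0) = 2, y'(0) = 0: the LHS transforms to (s^2 + 4*s - 9)Y - (2*s + 8).
The right side is L{exp(5*t)} = 1/(s - 5).
So (s^2 + 4*s - 9)Y = 1/(s - 5) + (2*s + 8).
Divide through and combine into a single rational function.

Y(s) = (2*s^2 - 2*s - 39)/(s^3 - s^2 - 29*s + 45)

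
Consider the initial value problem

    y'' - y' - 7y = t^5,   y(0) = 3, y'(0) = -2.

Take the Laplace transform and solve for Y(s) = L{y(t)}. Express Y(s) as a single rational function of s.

Y(s) = (3*s^7 - 5*s^6 + 120)/(s^8 - s^7 - 7*s^6)

Apply the Laplace transform to the equation.
Using L{y''} = s^2 Y - s·y(0) - y'(0) and L{y'} = sY - y(0), with y(0) = 3, y'(0) = -2, the left side becomes (s^2 - s - 7)Y - (3*s - 5).
The right side is L{t^5} = 120/s^6.
So (s^2 - s - 7)Y = 120/s^6 + (3*s - 5).
Solve for Y(s) and write it as one ratio of polynomials.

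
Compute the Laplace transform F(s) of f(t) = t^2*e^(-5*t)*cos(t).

F(s) = 2*(s + 5)*(s^2 + 10*s + 22)/(s^2 + 10*s + 26)^3

L{cos(t)} = s/(s^2 + 1).
Multiplying by e^(-5t) shifts s → s + 5, so L{e^(-5*t)*cos(t)} = (s + 5)/((s + 5)^2 + 1).
Then apply L{t^2·g(t)} = (-1)^2 d^2/ds^2[G(s)] with G(s) = (s + 5)/((s + 5)^2 + 1):
differentiating 2 times and applying the sign gives 2*(s + 5)*(s^2 + 10*s + 22)/(s^2 + 10*s + 26)^3.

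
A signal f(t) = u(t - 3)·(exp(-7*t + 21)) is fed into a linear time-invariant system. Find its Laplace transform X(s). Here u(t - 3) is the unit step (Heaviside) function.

X(s) = exp(-3*s)/(s + 7)

By the second shifting theorem, L{u(t - c)·g(t - c)} = e^(-cs)·G(s) with c = 3 and G(s) = L{g(t)}.
L{e^(-7t)} = 1/(s + 7).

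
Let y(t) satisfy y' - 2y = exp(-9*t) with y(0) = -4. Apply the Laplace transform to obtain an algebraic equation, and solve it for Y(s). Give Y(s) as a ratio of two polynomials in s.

Y(s) = (-4*s - 35)/(s^2 + 7*s - 18)

Take the Laplace transform of both sides.
The derivative rules (L{y'} = sY - y(0) = sY - (-4)) turn the left side into (s - 2)Y - (-4).
The right side is L{exp(-9*t)} = 1/(s + 9).
So (s - 2)Y = 1/(s + 9) + (-4).
Solve for Y(s) and write it as one ratio of polynomials.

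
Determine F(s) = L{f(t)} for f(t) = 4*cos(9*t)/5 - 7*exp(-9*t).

F(s) = 4*s/(5*(s^2 + 81)) - 7/(s + 9)

The transform is linear, so treat each term independently.
(-7)·[L{e^(-9t)} = 1/(s + 9)]; (4/5)·[L{cos(9t)} = s/(s^2 + 81)].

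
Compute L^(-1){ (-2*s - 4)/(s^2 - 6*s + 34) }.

Complete the square in the denominator: s^2 - 6*s + 34 = (s - 3)^2 + 5^2.
Split the numerator to match: -2*s - 4 = -2·(s - 3) - 2·5.
Invert each term: -2·(s - 3)/((s - 3)^2 + 25) ↔ -2e^(3t)cos(5t); -2·5/((s - 3)^2 + 25) ↔ -2e^(3t)sin(5t).

-2*exp(3*t)*sin(5*t) - 2*exp(3*t)*cos(5*t)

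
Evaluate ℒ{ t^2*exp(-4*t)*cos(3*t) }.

2*(s + 4)*(s^2 + 8*s - 11)/(s^2 + 8*s + 25)^3

L{cos(3t)} = s/(s^2 + 9).
Multiplying by e^(-4t) shifts s → s + 4, so L{exp(-4*t)*cos(3*t)} = (s + 4)/((s + 4)^2 + 9).
Then apply L{t^2·g(t)} = (-1)^2 d^2/ds^2[G(s)] with G(s) = (s + 4)/((s + 4)^2 + 9):
differentiating 2 times and applying the sign gives 2*(s + 4)*(s^2 + 8*s - 11)/(s^2 + 8*s + 25)^3.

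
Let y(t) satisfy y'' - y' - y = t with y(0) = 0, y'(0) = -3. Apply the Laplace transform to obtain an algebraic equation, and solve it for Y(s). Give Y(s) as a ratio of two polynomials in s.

Transform both sides with L{·}.
The derivative rules (L{y''} = s^2 Y - s·y(0) - y'(0) and L{y'} = sY - y(0), with y(0) = 0, y'(0) = -3) turn the left side into (s^2 - s - 1)Y - (-3).
The right side is L{t} = s^(-2).
So (s^2 - s - 1)Y = s^(-2) + (-3).
Solve for Y(s) and write it as one ratio of polynomials.

Y(s) = (-3*s^2 + 1)/(s^4 - s^3 - s^2)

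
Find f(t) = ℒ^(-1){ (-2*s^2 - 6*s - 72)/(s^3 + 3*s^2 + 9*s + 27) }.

Factor the denominator: s^3 + 3*s^2 + 9*s + 27 = (s + 3)*(s^2 + 9).
Partial fraction decomposition gives [-4/(s + 3)] + [2*s/(s^2 + 9)] + [-12/(s^2 + 9)].
Invert each term: -4/(s + 3) ↔ -4e^(-3t); 2·s/(s^2 + 9) ↔ 2cos(3t); -4·3/(s^2 + 9) ↔ -4sin(3t).

f(t) = -4*sin(3*t) + 2*cos(3*t) - 4*exp(-3*t)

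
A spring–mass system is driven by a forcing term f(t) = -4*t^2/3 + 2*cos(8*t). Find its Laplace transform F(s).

Apply the Laplace transform termwise.
(2)·[L{cos(8t)} = s/(s^2 + 64)]; (-4/3)·[L{t^2} = 2!/s^3 = 2/s^3].

F(s) = 2*s/(s^2 + 64) - 8/(3*s^3)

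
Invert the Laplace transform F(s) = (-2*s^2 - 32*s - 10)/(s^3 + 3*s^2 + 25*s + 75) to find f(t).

Factor the denominator: s^3 + 3*s^2 + 25*s + 75 = (s + 3)*(s^2 + 25).
Partial fraction decomposition gives [2/(s + 3)] + [-4*s/(s^2 + 25)] + [-20/(s^2 + 25)].
Invert each term: 2/(s + 3) ↔ 2e^(-3t); -4·s/(s^2 + 25) ↔ -4cos(5t); -4·5/(s^2 + 25) ↔ -4sin(5t).

f(t) = -4*sin(5*t) - 4*cos(5*t) + 2*exp(-3*t)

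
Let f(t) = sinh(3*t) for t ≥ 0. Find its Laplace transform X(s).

L{sinh(3t)} = 3/(s^2 - 9).

X(s) = 3/(s^2 - 9)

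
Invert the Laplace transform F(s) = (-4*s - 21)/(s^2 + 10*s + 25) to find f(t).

f(t) = -t*exp(-5*t) - 4*exp(-5*t)

Factor the denominator: s^2 + 10*s + 25 = (s + 5)^2.
Partial fraction decomposition gives [-4/(s + 5)] + [-1/(s + 5)^2].
Invert each term: -4/(s + 5) ↔ -4e^(-5t); -1/(s + 5)^2 ↔ -t·e^(-5t).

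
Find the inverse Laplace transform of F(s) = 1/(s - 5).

Since L{e^(5t)} = 1/(s - 5), the inverse is exp(5*t).

exp(5*t)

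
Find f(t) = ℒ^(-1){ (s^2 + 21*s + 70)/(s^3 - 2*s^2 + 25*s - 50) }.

Factor the denominator: s^3 - 2*s^2 + 25*s - 50 = (s - 2)*(s^2 + 25).
Partial fraction decomposition gives [4/(s - 2)] + [-3*s/(s^2 + 25)] + [15/(s^2 + 25)].
Invert each term: 4/(s - 2) ↔ 4e^(2t); -3·s/(s^2 + 25) ↔ -3cos(5t); 3·5/(s^2 + 25) ↔ 3sin(5t).

f(t) = 4*exp(2*t) + 3*sin(5*t) - 3*cos(5*t)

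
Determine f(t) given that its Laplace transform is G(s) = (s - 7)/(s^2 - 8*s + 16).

Factor the denominator: s^2 - 8*s + 16 = (s - 4)^2.
Partial fraction decomposition gives [1/(s - 4)] + [-3/(s - 4)^2].
Invert each term: 1/(s - 4) ↔ e^(4t); -3/(s - 4)^2 ↔ -3t·e^(4t).

f(t) = -3*t*exp(4*t) + exp(4*t)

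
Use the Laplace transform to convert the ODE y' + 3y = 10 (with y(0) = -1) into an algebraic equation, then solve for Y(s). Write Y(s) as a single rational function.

Apply the Laplace transform to the equation.
With L{y'} = sY - y(0) = sY - (-1): the LHS transforms to (s + 3)Y - (-1).
The right side is L{10} = 10/s.
So (s + 3)Y = 10/s + (-1).
Isolate Y and clear denominators.

Y(s) = (-s + 10)/(s^2 + 3*s)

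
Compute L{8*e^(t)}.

L{8} = 8/s.
By the first shifting theorem, multiplying by e^(t) replaces s with s - 1.

8/(s - 1)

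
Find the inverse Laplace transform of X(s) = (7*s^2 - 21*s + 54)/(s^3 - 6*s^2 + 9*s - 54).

Factor the denominator: s^3 - 6*s^2 + 9*s - 54 = (s - 6)*(s^2 + 9).
Partial fraction decomposition gives [4/(s - 6)] + [3*s/(s^2 + 9)] + [-3/(s^2 + 9)].
Invert each term: 4/(s - 6) ↔ 4e^(6t); 3·s/(s^2 + 9) ↔ 3cos(3t); -1·3/(s^2 + 9) ↔ -sin(3t).

4*exp(6*t) - sin(3*t) + 3*cos(3*t)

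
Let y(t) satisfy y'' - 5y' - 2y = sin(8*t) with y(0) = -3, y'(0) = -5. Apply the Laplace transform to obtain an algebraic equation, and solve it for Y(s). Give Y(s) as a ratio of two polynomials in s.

Transform both sides with L{·}.
With L{y''} = s^2 Y - s·y(0) - y'(0) and L{y'} = sY - y(0), with y(0) = -3, y'(0) = -5: the LHS transforms to (s^2 - 5*s - 2)Y - (-3*s + 10).
The right side is L{sin(8*t)} = 8/(s^2 + 64).
So (s^2 - 5*s - 2)Y = 8/(s^2 + 64) + (-3*s + 10).
Isolate Y and clear denominators.

Y(s) = (-3*s^3 + 10*s^2 - 192*s + 648)/(s^4 - 5*s^3 + 62*s^2 - 320*s - 128)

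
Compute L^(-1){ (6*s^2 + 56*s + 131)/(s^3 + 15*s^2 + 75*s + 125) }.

Factor the denominator: s^3 + 15*s^2 + 75*s + 125 = (s + 5)^3.
Partial fraction decomposition gives [6/(s + 5)] + [-4/(s + 5)^2] + [(s + 5)^(-3)].
Invert each term: 6/(s + 5) ↔ 6e^(-5t); -4/(s + 5)^2 ↔ -4t·e^(-5t); 1/(s + 5)^3 ↔ (1/2)t^2·e^(-5t).

t^2*exp(-5*t)/2 - 4*t*exp(-5*t) + 6*exp(-5*t)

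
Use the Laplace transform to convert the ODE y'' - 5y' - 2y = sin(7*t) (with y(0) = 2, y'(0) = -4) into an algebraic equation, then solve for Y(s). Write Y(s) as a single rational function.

Y(s) = (2*s^3 - 14*s^2 + 98*s - 679)/(s^4 - 5*s^3 + 47*s^2 - 245*s - 98)

Apply the Laplace transform to the equation.
With L{y''} = s^2 Y - s·y(0) - y'(0) and L{y'} = sY - y(0), with y(0) = 2, y'(0) = -4: the LHS transforms to (s^2 - 5*s - 2)Y - (2*s - 14).
The right side is L{sin(7*t)} = 7/(s^2 + 49).
So (s^2 - 5*s - 2)Y = 7/(s^2 + 49) + (2*s - 14).
Divide through and combine into a single rational function.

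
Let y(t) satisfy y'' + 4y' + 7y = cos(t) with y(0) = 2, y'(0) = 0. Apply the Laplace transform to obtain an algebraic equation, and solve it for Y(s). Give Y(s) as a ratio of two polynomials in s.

Y(s) = (2*s^3 + 8*s^2 + 3*s + 8)/(s^4 + 4*s^3 + 8*s^2 + 4*s + 7)

Transform both sides with L{·}.
Using L{y''} = s^2 Y - s·y(0) - y'(0) and L{y'} = sY - y(0), with y(0) = 2, y'(0) = 0, the left side becomes (s^2 + 4*s + 7)Y - (2*s + 8).
The right side is L{cos(t)} = s/(s^2 + 1).
So (s^2 + 4*s + 7)Y = s/(s^2 + 1) + (2*s + 8).
Solve for Y(s) and write it as one ratio of polynomials.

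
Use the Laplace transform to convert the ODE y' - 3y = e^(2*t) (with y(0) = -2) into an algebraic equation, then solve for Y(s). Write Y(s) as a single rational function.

Take the Laplace transform of both sides.
With L{y'} = sY - y(0) = sY - (-2): the LHS transforms to (s - 3)Y - (-2).
The right side is L{e^(2*t)} = 1/(s - 2).
So (s - 3)Y = 1/(s - 2) + (-2).
Solve for Y(s) and write it as one ratio of polynomials.

Y(s) = (-2*s + 5)/(s^2 - 5*s + 6)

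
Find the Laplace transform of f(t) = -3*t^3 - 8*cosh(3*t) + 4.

-8*s/(s^2 - 9) + 4/s - 18/s^4

By linearity of the Laplace transform, transform each term separately.
(-3)·[L{t^3} = 3!/s^4 = 6/s^4]; L{4} = 4/s; (-8)·[L{cosh(3t)} = s/(s^2 - 9)].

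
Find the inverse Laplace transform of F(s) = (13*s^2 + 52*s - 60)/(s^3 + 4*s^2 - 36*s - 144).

6*exp(6*t) + 3*exp(-4*t) + 4*exp(-6*t)

Factor the denominator: s^3 + 4*s^2 - 36*s - 144 = (s - 6)*(s + 4)*(s + 6).
Partial fraction decomposition gives [6/(s - 6)] + [3/(s + 4)] + [4/(s + 6)].
Invert each term: 6/(s - 6) ↔ 6e^(6t); 3/(s + 4) ↔ 3e^(-4t); 4/(s + 6) ↔ 4e^(-6t).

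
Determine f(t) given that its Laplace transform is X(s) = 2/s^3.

Since L{t^2} = 2!/s^3 = 2/s^3, the inverse is t^2.

f(t) = t^2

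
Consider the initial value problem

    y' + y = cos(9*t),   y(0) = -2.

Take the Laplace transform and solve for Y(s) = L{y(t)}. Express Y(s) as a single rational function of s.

Y(s) = (-2*s^2 + s - 162)/(s^3 + s^2 + 81*s + 81)

Take the Laplace transform of both sides.
The derivative rules (L{y'} = sY - y(0) = sY - (-2)) turn the left side into (s + 1)Y - (-2).
The right side is L{cos(9*t)} = s/(s^2 + 81).
So (s + 1)Y = s/(s^2 + 81) + (-2).
Isolate Y and clear denominators.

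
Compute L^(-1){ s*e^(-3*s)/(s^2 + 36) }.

The factor e^(-3s) signals a time shift by c = 3 (second shifting theorem).
L{cos(6t)} = s/(s^2 + 36), so L^-1{s/(s^2 + 36)} = cos(6*t).
Hence the inverse is u(t - 3) times that function evaluated at t - 3.

Heaviside(t - 3)*(cos(6*t - 18))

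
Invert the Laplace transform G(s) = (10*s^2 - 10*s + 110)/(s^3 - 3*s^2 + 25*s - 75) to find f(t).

f(t) = 5*exp(3*t) + sin(5*t) + 5*cos(5*t)

Factor the denominator: s^3 - 3*s^2 + 25*s - 75 = (s - 3)*(s^2 + 25).
Partial fraction decomposition gives [5/(s - 3)] + [5*s/(s^2 + 25)] + [5/(s^2 + 25)].
Invert each term: 5/(s - 3) ↔ 5e^(3t); 5·s/(s^2 + 25) ↔ 5cos(5t); 1·5/(s^2 + 25) ↔ sin(5t).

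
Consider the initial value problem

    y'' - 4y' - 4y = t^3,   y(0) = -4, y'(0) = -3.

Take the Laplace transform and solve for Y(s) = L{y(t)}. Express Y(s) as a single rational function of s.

Y(s) = (-4*s^5 + 13*s^4 + 6)/(s^6 - 4*s^5 - 4*s^4)

Apply the Laplace transform to the equation.
With L{y''} = s^2 Y - s·y(0) - y'(0) and L{y'} = sY - y(0), with y(0) = -4, y'(0) = -3: the LHS transforms to (s^2 - 4*s - 4)Y - (-4*s + 13).
The right side is L{t^3} = 6/s^4.
So (s^2 - 4*s - 4)Y = 6/s^4 + (-4*s + 13).
Solve for Y(s) and write it as one ratio of polynomials.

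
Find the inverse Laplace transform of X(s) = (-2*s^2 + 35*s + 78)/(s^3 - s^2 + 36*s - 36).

Factor the denominator: s^3 - s^2 + 36*s - 36 = (s - 1)*(s^2 + 36).
Partial fraction decomposition gives [3/(s - 1)] + [-5*s/(s^2 + 36)] + [30/(s^2 + 36)].
Invert each term: 3/(s - 1) ↔ 3e^(t); -5·s/(s^2 + 36) ↔ -5cos(6t); 5·6/(s^2 + 36) ↔ 5sin(6t).

3*exp(t) + 5*sin(6*t) - 5*cos(6*t)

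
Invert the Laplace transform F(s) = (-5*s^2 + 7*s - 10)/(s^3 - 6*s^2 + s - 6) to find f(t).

f(t) = -4*exp(6*t) + sin(t) - cos(t)

Factor the denominator: s^3 - 6*s^2 + s - 6 = (s - 6)*(s^2 + 1).
Partial fraction decomposition gives [-4/(s - 6)] + [-s/(s^2 + 1)] + [1/(s^2 + 1)].
Invert each term: -4/(s - 6) ↔ -4e^(6t); -1·s/(s^2 + 1) ↔ -cos(t); 1·1/(s^2 + 1) ↔ sin(t).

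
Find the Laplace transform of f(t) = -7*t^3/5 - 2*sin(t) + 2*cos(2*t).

The transform is linear, so treat each term independently.
(-7/5)·[L{t^3} = 3!/s^4 = 6/s^4]; (-2)·[L{sin(t)} = 1/(s^2 + 1)]; (2)·[L{cos(2t)} = s/(s^2 + 4)].

2*s/(s^2 + 4) - 2/(s^2 + 1) - 42/(5*s^4)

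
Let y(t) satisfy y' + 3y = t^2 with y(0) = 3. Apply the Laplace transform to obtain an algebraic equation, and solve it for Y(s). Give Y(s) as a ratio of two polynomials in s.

Apply the Laplace transform to the equation.
With L{y'} = sY - y(0) = sY - 3: the LHS transforms to (s + 3)Y - (3).
The right side is L{t^2} = 2/s^3.
So (s + 3)Y = 2/s^3 + (3).
Isolate Y and clear denominators.

Y(s) = (3*s^3 + 2)/(s^4 + 3*s^3)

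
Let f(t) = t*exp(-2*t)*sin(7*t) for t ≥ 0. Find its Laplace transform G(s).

G(s) = 14*(s + 2)/(s^2 + 4*s + 53)^2

L{sin(7t)} = 7/(s^2 + 49).
Multiplying by e^(-2t) shifts s → s + 2, so L{exp(-2*t)*sin(7*t)} = 7/((s + 2)^2 + 49).
Then apply L{t·g(t)} = -d/ds[H(s)] with H(s) = 7/((s + 2)^2 + 49):
differentiating 1 time and applying the sign gives 14*(s + 2)/(s^2 + 4*s + 53)^2.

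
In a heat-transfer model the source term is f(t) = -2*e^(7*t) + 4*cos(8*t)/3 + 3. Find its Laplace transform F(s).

The transform is linear, so treat each term independently.
(4/3)·[L{cos(8t)} = s/(s^2 + 64)]; (-2)·[L{e^(7t)} = 1/(s - 7)]; L{3} = 3/s.

F(s) = 4*s/(3*(s^2 + 64)) - 2/(s - 7) + 3/s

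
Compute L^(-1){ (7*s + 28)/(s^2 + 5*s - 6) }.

5*exp(t) + 2*exp(-6*t)

Factor the denominator: s^2 + 5*s - 6 = (s - 1)*(s + 6).
Partial fraction decomposition gives [5/(s - 1)] + [2/(s + 6)].
Invert each term: 5/(s - 1) ↔ 5e^(t); 2/(s + 6) ↔ 2e^(-6t).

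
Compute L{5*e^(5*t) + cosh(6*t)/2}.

s/(2*(s^2 - 36)) + 5/(s - 5)

By linearity of the Laplace transform, transform each term separately.
(1/2)·[L{cosh(6t)} = s/(s^2 - 36)]; (5)·[L{e^(5t)} = 1/(s - 5)].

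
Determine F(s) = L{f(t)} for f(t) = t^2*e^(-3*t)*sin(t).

F(s) = 2*(3*s^2 + 18*s + 26)/(s^2 + 6*s + 10)^3

L{sin(t)} = 1/(s^2 + 1).
Multiplying by e^(-3t) shifts s → s + 3, so L{e^(-3*t)*sin(t)} = 1/((s + 3)^2 + 1).
Then apply L{t^2·g(t)} = (-1)^2 d^2/ds^2[G(s)] with G(s) = 1/((s + 3)^2 + 1):
differentiating 2 times and applying the sign gives 2*(3*s^2 + 18*s + 26)/(s^2 + 6*s + 10)^3.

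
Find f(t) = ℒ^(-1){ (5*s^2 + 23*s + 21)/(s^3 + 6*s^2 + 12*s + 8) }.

f(t) = -5*t^2*exp(-2*t)/2 + 3*t*exp(-2*t) + 5*exp(-2*t)

Factor the denominator: s^3 + 6*s^2 + 12*s + 8 = (s + 2)^3.
Partial fraction decomposition gives [5/(s + 2)] + [3/(s + 2)^2] + [-5/(s + 2)^3].
Invert each term: 5/(s + 2) ↔ 5e^(-2t); 3/(s + 2)^2 ↔ 3t·e^(-2t); -5/(s + 2)^3 ↔ (-5/2)t^2·e^(-2t).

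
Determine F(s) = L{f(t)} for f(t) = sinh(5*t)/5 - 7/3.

By linearity of the Laplace transform, transform each term separately.
L{-7/3} = (-7/3)/s; (1/5)·[L{sinh(5t)} = 5/(s^2 - 25)].

F(s) = 1/(s^2 - 25) - 7/(3*s)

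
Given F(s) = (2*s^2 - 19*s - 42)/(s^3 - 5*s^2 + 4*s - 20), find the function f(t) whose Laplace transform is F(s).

f(t) = -3*exp(5*t) + 3*sin(2*t) + 5*cos(2*t)

Factor the denominator: s^3 - 5*s^2 + 4*s - 20 = (s - 5)*(s^2 + 4).
Partial fraction decomposition gives [-3/(s - 5)] + [5*s/(s^2 + 4)] + [6/(s^2 + 4)].
Invert each term: -3/(s - 5) ↔ -3e^(5t); 5·s/(s^2 + 4) ↔ 5cos(2t); 3·2/(s^2 + 4) ↔ 3sin(2t).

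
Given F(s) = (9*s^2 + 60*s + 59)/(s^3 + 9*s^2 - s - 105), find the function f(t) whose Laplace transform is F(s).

f(t) = 4*exp(3*t) + exp(-5*t) + 4*exp(-7*t)

Factor the denominator: s^3 + 9*s^2 - s - 105 = (s - 3)*(s + 5)*(s + 7).
Partial fraction decomposition gives [4/(s - 3)] + [1/(s + 5)] + [4/(s + 7)].
Invert each term: 4/(s - 3) ↔ 4e^(3t); 1/(s + 5) ↔ e^(-5t); 4/(s + 7) ↔ 4e^(-7t).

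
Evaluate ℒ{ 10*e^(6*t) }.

L{10} = 10/s.
By the first shifting theorem, multiplying by e^(6t) replaces s with s - 6.

10/(s - 6)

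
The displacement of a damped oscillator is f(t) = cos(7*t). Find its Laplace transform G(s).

L{cos(7t)} = s/(s^2 + 49).

G(s) = s/(s^2 + 49)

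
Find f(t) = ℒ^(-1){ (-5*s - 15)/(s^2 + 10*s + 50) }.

f(t) = 2*exp(-5*t)*sin(5*t) - 5*exp(-5*t)*cos(5*t)

Complete the square in the denominator: s^2 + 10*s + 50 = (s + 5)^2 + 5^2.
Split the numerator to match: -5*s - 15 = -5·(s + 5) + 2·5.
Invert each term: -5·(s + 5)/((s + 5)^2 + 25) ↔ -5e^(-5t)cos(5t); 2·5/((s + 5)^2 + 25) ↔ 2e^(-5t)sin(5t).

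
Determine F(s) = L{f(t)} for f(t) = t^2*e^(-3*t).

F(s) = 2/(s + 3)^3

L{e^(-3t)} = 1/(s + 3).
Then apply L{t^2·g(t)} = (-1)^2 d^2/ds^2[G(s)] with G(s) = 1/(s + 3):
differentiating 2 times and applying the sign gives 2/(s + 3)^3.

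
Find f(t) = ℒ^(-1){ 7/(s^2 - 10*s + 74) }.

Rewrite the denominator: s^2 - 10*s + 74 = (s - 5)^2 + 49.
The form in (s - 5) signals a first-shifting-theorem factor e^(5t).
Since L{sin(7t)} = 7/(s^2 + 49), the inverse is exp(5*t)*sin(7*t).

f(t) = exp(5*t)*sin(7*t)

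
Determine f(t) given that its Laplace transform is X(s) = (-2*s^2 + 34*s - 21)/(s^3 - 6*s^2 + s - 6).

Factor the denominator: s^3 - 6*s^2 + s - 6 = (s - 6)*(s^2 + 1).
Partial fraction decomposition gives [3/(s - 6)] + [-5*s/(s^2 + 1)] + [4/(s^2 + 1)].
Invert each term: 3/(s - 6) ↔ 3e^(6t); -5·s/(s^2 + 1) ↔ -5cos(t); 4·1/(s^2 + 1) ↔ 4sin(t).

f(t) = 3*exp(6*t) + 4*sin(t) - 5*cos(t)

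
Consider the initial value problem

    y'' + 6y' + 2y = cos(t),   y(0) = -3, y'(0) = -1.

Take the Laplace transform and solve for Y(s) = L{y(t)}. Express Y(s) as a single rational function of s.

Y(s) = (-3*s^3 - 19*s^2 - 2*s - 19)/(s^4 + 6*s^3 + 3*s^2 + 6*s + 2)

Transform both sides with L{·}.
Using L{y''} = s^2 Y - s·y(0) - y'(0) and L{y'} = sY - y(0), with y(0) = -3, y'(0) = -1, the left side becomes (s^2 + 6*s + 2)Y - (-3*s - 19).
The right side is L{cos(t)} = s/(s^2 + 1).
So (s^2 + 6*s + 2)Y = s/(s^2 + 1) + (-3*s - 19).
Isolate Y and clear denominators.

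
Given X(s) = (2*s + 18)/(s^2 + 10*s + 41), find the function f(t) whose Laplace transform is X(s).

f(t) = 2*exp(-5*t)*sin(4*t) + 2*exp(-5*t)*cos(4*t)

Complete the square in the denominator: s^2 + 10*s + 41 = (s + 5)^2 + 4^2.
Split the numerator to match: 2*s + 18 = 2·(s + 5) + 2·4.
Invert each term: 2·(s + 5)/((s + 5)^2 + 16) ↔ 2e^(-5t)cos(4t); 2·4/((s + 5)^2 + 16) ↔ 2e^(-5t)sin(4t).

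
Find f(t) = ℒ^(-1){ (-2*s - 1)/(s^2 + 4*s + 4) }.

f(t) = 3*t*exp(-2*t) - 2*exp(-2*t)

Factor the denominator: s^2 + 4*s + 4 = (s + 2)^2.
Partial fraction decomposition gives [-2/(s + 2)] + [3/(s + 2)^2].
Invert each term: -2/(s + 2) ↔ -2e^(-2t); 3/(s + 2)^2 ↔ 3t·e^(-2t).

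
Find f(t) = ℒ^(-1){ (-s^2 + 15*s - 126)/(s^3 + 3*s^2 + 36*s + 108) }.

f(t) = sin(6*t) + 3*cos(6*t) - 4*exp(-3*t)

Factor the denominator: s^3 + 3*s^2 + 36*s + 108 = (s + 3)*(s^2 + 36).
Partial fraction decomposition gives [-4/(s + 3)] + [3*s/(s^2 + 36)] + [6/(s^2 + 36)].
Invert each term: -4/(s + 3) ↔ -4e^(-3t); 3·s/(s^2 + 36) ↔ 3cos(6t); 1·6/(s^2 + 36) ↔ sin(6t).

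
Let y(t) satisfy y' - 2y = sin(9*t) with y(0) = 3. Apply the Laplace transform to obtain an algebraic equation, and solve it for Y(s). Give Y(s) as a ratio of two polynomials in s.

Laplace-transform each side.
With L{y'} = sY - y(0) = sY - 3: the LHS transforms to (s - 2)Y - (3).
The right side is L{sin(9*t)} = 9/(s^2 + 81).
So (s - 2)Y = 9/(s^2 + 81) + (3).
Solve for Y(s) and write it as one ratio of polynomials.

Y(s) = (3*s^2 + 252)/(s^3 - 2*s^2 + 81*s - 162)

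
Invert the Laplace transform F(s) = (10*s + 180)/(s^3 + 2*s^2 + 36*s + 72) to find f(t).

f(t) = 3*sin(6*t) - 4*cos(6*t) + 4*exp(-2*t)

Factor the denominator: s^3 + 2*s^2 + 36*s + 72 = (s + 2)*(s^2 + 36).
Partial fraction decomposition gives [4/(s + 2)] + [-4*s/(s^2 + 36)] + [18/(s^2 + 36)].
Invert each term: 4/(s + 2) ↔ 4e^(-2t); -4·s/(s^2 + 36) ↔ -4cos(6t); 3·6/(s^2 + 36) ↔ 3sin(6t).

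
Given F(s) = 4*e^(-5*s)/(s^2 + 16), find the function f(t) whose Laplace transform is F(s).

f(t) = Heaviside(t - 5)*(sin(4*t - 20))

The factor e^(-5s) signals a time shift by c = 5 (second shifting theorem).
L{sin(4t)} = 4/(s^2 + 16), so L^-1{4/(s^2 + 16)} = sin(4*t).
Hence the inverse is u(t - 5) times that function evaluated at t - 5.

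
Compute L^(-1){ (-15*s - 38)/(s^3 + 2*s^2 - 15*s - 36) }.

Factor the denominator: s^3 + 2*s^2 - 15*s - 36 = (s - 4)*(s + 3)^2.
Partial fraction decomposition gives [2/(s + 3)] + [-1/(s + 3)^2] + [-2/(s - 4)].
Invert each term: 2/(s + 3) ↔ 2e^(-3t); -1/(s + 3)^2 ↔ -t·e^(-3t); -2/(s - 4) ↔ -2e^(4t).

-t*exp(-3*t) - 2*exp(4*t) + 2*exp(-3*t)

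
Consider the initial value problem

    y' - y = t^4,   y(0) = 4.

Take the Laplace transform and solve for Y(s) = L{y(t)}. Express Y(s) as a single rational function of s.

Y(s) = (4*s^5 + 24)/(s^6 - s^5)

Transform both sides with L{·}.
Using L{y'} = sY - y(0) = sY - 4, the left side becomes (s - 1)Y - (4).
The right side is L{t^4} = 24/s^5.
So (s - 1)Y = 24/s^5 + (4).
Isolate Y and clear denominators.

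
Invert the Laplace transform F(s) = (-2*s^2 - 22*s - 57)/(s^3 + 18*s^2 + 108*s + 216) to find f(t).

f(t) = 3*t^2*exp(-6*t)/2 + 2*t*exp(-6*t) - 2*exp(-6*t)

Factor the denominator: s^3 + 18*s^2 + 108*s + 216 = (s + 6)^3.
Partial fraction decomposition gives [-2/(s + 6)] + [2/(s + 6)^2] + [3/(s + 6)^3].
Invert each term: -2/(s + 6) ↔ -2e^(-6t); 2/(s + 6)^2 ↔ 2t·e^(-6t); 3/(s + 6)^3 ↔ (3/2)t^2·e^(-6t).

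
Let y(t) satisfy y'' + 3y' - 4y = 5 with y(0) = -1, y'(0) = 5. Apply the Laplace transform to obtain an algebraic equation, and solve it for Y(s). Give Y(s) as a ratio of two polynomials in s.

Apply the Laplace transform to the equation.
The derivative rules (L{y''} = s^2 Y - s·y(0) - y'(0) and L{y'} = sY - y(0), with y(0) = -1, y'(0) = 5) turn the left side into (s^2 + 3*s - 4)Y - (-s + 2).
The right side is L{5} = 5/s.
So (s^2 + 3*s - 4)Y = 5/s + (-s + 2).
Divide through and combine into a single rational function.

Y(s) = (-s^2 + 2*s + 5)/(s^3 + 3*s^2 - 4*s)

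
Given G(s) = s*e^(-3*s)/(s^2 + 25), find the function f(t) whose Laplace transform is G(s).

f(t) = Heaviside(t - 3)*(cos(5*t - 15))

The factor e^(-3s) signals a time shift by c = 3 (second shifting theorem).
L{cos(5t)} = s/(s^2 + 25), so L^-1{s/(s^2 + 25)} = cos(5*t).
Hence the inverse is u(t - 3) times that function evaluated at t - 3.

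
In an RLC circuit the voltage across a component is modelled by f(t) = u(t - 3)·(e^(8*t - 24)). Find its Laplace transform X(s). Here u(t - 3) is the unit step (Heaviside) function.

By the second shifting theorem, L{u(t - c)·g(t - c)} = e^(-cs)·G(s) with c = 3 and G(s) = L{g(t)}.
L{e^(8t)} = 1/(s - 8).

X(s) = exp(-3*s)/(s - 8)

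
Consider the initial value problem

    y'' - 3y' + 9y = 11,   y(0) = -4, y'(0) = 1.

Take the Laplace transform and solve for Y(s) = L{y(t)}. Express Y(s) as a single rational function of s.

Laplace-transform each side.
The derivative rules (L{y''} = s^2 Y - s·y(0) - y'(0) and L{y'} = sY - y(0), with y(0) = -4, y'(0) = 1) turn the left side into (s^2 - 3*s + 9)Y - (-4*s + 13).
The right side is L{11} = 11/s.
So (s^2 - 3*s + 9)Y = 11/s + (-4*s + 13).
Divide through and combine into a single rational function.

Y(s) = (-4*s^2 + 13*s + 11)/(s^3 - 3*s^2 + 9*s)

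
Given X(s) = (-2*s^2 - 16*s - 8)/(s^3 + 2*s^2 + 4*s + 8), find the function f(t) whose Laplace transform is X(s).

Factor the denominator: s^3 + 2*s^2 + 4*s + 8 = (s + 2)*(s^2 + 4).
Partial fraction decomposition gives [2/(s + 2)] + [-4*s/(s^2 + 4)] + [-8/(s^2 + 4)].
Invert each term: 2/(s + 2) ↔ 2e^(-2t); -4·s/(s^2 + 4) ↔ -4cos(2t); -4·2/(s^2 + 4) ↔ -4sin(2t).

f(t) = -4*sin(2*t) - 4*cos(2*t) + 2*exp(-2*t)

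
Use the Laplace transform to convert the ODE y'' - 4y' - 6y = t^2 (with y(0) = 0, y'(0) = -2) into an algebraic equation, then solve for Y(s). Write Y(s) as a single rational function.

Apply the Laplace transform to the equation.
Using L{y''} = s^2 Y - s·y(0) - y'(0) and L{y'} = sY - y(0), with y(0) = 0, y'(0) = -2, the left side becomes (s^2 - 4*s - 6)Y - (-2).
The right side is L{t^2} = 2/s^3.
So (s^2 - 4*s - 6)Y = 2/s^3 + (-2).
Solve for Y(s) and write it as one ratio of polynomials.

Y(s) = (-2*s^3 + 2)/(s^5 - 4*s^4 - 6*s^3)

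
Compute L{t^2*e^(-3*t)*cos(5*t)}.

L{cos(5t)} = s/(s^2 + 25).
Multiplying by e^(-3t) shifts s → s + 3, so L{e^(-3*t)*cos(5*t)} = (s + 3)/((s + 3)^2 + 25).
Then apply L{t^2·g(t)} = (-1)^2 d^2/ds^2[G(s)] with G(s) = (s + 3)/((s + 3)^2 + 25):
differentiating 2 times and applying the sign gives 2*(s + 3)*(s^2 + 6*s - 66)/(s^2 + 6*s + 34)^3.

2*(s + 3)*(s^2 + 6*s - 66)/(s^2 + 6*s + 34)^3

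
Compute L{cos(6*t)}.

s/(s^2 + 36)

L{cos(6t)} = s/(s^2 + 36).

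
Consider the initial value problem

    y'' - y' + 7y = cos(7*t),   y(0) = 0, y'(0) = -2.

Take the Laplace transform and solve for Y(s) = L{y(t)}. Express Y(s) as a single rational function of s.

Apply the Laplace transform to the equation.
With L{y''} = s^2 Y - s·y(0) - y'(0) and L{y'} = sY - y(0), with y(0) = 0, y'(0) = -2: the LHS transforms to (s^2 - s + 7)Y - (-2).
The right side is L{cos(7*t)} = s/(s^2 + 49).
So (s^2 - s + 7)Y = s/(s^2 + 49) + (-2).
Solve for Y(s) and write it as one ratio of polynomials.

Y(s) = (-2*s^2 + s - 98)/(s^4 - s^3 + 56*s^2 - 49*s + 343)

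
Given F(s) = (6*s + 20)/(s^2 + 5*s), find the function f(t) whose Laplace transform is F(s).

f(t) = 4 + 2*exp(-5*t)

Factor the denominator: s^2 + 5*s = s*(s + 5).
Partial fraction decomposition gives [2/(s + 5)] + [4/s].
Invert each term: 2/(s + 5) ↔ 2e^(-5t); 4/(s - 0) ↔ 4e^(0t).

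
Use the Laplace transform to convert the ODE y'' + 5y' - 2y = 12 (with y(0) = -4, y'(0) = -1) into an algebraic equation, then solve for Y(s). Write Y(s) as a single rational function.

Take the Laplace transform of both sides.
The derivative rules (L{y''} = s^2 Y - s·y(0) - y'(0) and L{y'} = sY - y(0), with y(0) = -4, y'(0) = -1) turn the left side into (s^2 + 5*s - 2)Y - (-4*s - 21).
The right side is L{12} = 12/s.
So (s^2 + 5*s - 2)Y = 12/s + (-4*s - 21).
Solve for Y(s) and write it as one ratio of polynomials.

Y(s) = (-4*s^2 - 21*s + 12)/(s^3 + 5*s^2 - 2*s)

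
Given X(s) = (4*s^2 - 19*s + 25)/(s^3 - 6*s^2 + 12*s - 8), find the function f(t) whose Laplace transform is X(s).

Factor the denominator: s^3 - 6*s^2 + 12*s - 8 = (s - 2)^3.
Partial fraction decomposition gives [4/(s - 2)] + [-3/(s - 2)^2] + [3/(s - 2)^3].
Invert each term: 4/(s - 2) ↔ 4e^(2t); -3/(s - 2)^2 ↔ -3t·e^(2t); 3/(s - 2)^3 ↔ (3/2)t^2·e^(2t).

f(t) = 3*t^2*exp(2*t)/2 - 3*t*exp(2*t) + 4*exp(2*t)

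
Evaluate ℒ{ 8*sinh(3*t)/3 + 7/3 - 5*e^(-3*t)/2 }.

Apply the Laplace transform termwise.
(-5/2)·[L{e^(-3t)} = 1/(s + 3)]; (8/3)·[L{sinh(3t)} = 3/(s^2 - 9)]; L{7/3} = (7/3)/s.

8/(s^2 - 9) - 5/(2*(s + 3)) + 7/(3*s)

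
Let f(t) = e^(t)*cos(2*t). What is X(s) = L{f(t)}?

X(s) = (s - 1)/((s - 1)^2 + 4)

L{cos(2t)} = s/(s^2 + 4).
By the first shifting theorem, multiplying by e^(t) replaces s with s - 1.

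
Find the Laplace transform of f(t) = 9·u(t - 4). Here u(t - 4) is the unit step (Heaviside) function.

By the second shifting theorem, L{u(t - c)·g(t - c)} = e^(-cs)·G(s) with c = 4 and G(s) = L{g(t)}.
L{9} = 9/s.

9*exp(-4*s)/s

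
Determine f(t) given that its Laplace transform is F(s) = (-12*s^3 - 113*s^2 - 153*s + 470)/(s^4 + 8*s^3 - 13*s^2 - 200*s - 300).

Factor the denominator: s^4 + 8*s^3 - 13*s^2 - 200*s - 300 = (s - 5)*(s + 2)*(s + 5)*(s + 6).
Partial fraction decomposition gives [2/(s + 6)] + [-5/(s + 2)] + [-3/(s + 5)] + [-6/(s - 5)].
Invert each term: 2/(s + 6) ↔ 2e^(-6t); -5/(s + 2) ↔ -5e^(-2t); -3/(s + 5) ↔ -3e^(-5t); -6/(s - 5) ↔ -6e^(5t).

f(t) = -6*exp(5*t) - 5*exp(-2*t) - 3*exp(-5*t) + 2*exp(-6*t)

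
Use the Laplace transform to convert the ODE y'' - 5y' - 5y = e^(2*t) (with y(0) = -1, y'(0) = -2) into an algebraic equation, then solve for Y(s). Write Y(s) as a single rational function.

Apply the Laplace transform to the equation.
Using L{y''} = s^2 Y - s·y(0) - y'(0) and L{y'} = sY - y(0), with y(0) = -1, y'(0) = -2, the left side becomes (s^2 - 5*s - 5)Y - (-s + 3).
The right side is L{e^(2*t)} = 1/(s - 2).
So (s^2 - 5*s - 5)Y = 1/(s - 2) + (-s + 3).
Divide through and combine into a single rational function.

Y(s) = (-s^2 + 5*s - 5)/(s^3 - 7*s^2 + 5*s + 10)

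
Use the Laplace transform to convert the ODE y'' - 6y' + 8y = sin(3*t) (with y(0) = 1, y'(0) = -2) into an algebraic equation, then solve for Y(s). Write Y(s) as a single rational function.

Y(s) = (s^3 - 8*s^2 + 9*s - 69)/(s^4 - 6*s^3 + 17*s^2 - 54*s + 72)

Laplace-transform each side.
Using L{y''} = s^2 Y - s·y(0) - y'(0) and L{y'} = sY - y(0), with y(0) = 1, y'(0) = -2, the left side becomes (s^2 - 6*s + 8)Y - (s - 8).
The right side is L{sin(3*t)} = 3/(s^2 + 9).
So (s^2 - 6*s + 8)Y = 3/(s^2 + 9) + (s - 8).
Isolate Y and clear denominators.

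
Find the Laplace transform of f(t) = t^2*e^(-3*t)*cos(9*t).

2*(s + 3)*(s^2 + 6*s - 234)/(s^2 + 6*s + 90)^3

L{cos(9t)} = s/(s^2 + 81).
Multiplying by e^(-3t) shifts s → s + 3, so L{e^(-3*t)*cos(9*t)} = (s + 3)/((s + 3)^2 + 81).
Then apply L{t^2·g(t)} = (-1)^2 d^2/ds^2[G(s)] with G(s) = (s + 3)/((s + 3)^2 + 81):
differentiating 2 times and applying the sign gives 2*(s + 3)*(s^2 + 6*s - 234)/(s^2 + 6*s + 90)^3.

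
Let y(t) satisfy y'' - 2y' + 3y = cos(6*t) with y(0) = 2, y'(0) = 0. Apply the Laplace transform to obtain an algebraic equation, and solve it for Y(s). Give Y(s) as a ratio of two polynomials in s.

Apply the Laplace transform to the equation.
Using L{y''} = s^2 Y - s·y(0) - y'(0) and L{y'} = sY - y(0), with y(0) = 2, y'(0) = 0, the left side becomes (s^2 - 2*s + 3)Y - (2*s - 4).
The right side is L{cos(6*t)} = s/(s^2 + 36).
So (s^2 - 2*s + 3)Y = s/(s^2 + 36) + (2*s - 4).
Isolate Y and clear denominators.

Y(s) = (2*s^3 - 4*s^2 + 73*s - 144)/(s^4 - 2*s^3 + 39*s^2 - 72*s + 108)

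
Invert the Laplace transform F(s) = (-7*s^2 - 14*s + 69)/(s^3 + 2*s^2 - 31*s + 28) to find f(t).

Factor the denominator: s^3 + 2*s^2 - 31*s + 28 = (s - 4)*(s - 1)*(s + 7).
Partial fraction decomposition gives [-2/(s + 7)] + [-2/(s - 1)] + [-3/(s - 4)].
Invert each term: -2/(s + 7) ↔ -2e^(-7t); -2/(s - 1) ↔ -2e^(t); -3/(s - 4) ↔ -3e^(4t).

f(t) = -3*exp(4*t) - 2*exp(t) - 2*exp(-7*t)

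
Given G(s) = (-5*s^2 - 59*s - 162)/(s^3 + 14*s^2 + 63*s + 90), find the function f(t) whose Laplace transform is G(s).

Factor the denominator: s^3 + 14*s^2 + 63*s + 90 = (s + 3)*(s + 5)*(s + 6).
Partial fraction decomposition gives [-5/(s + 3)] + [4/(s + 6)] + [-4/(s + 5)].
Invert each term: -5/(s + 3) ↔ -5e^(-3t); 4/(s + 6) ↔ 4e^(-6t); -4/(s + 5) ↔ -4e^(-5t).

f(t) = -5*exp(-3*t) - 4*exp(-5*t) + 4*exp(-6*t)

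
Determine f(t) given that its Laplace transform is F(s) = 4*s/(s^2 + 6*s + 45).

Complete the square in the denominator: s^2 + 6*s + 45 = (s + 3)^2 + 6^2.
Split the numerator to match: 4*s = 4·(s + 3) - 2·6.
Invert each term: 4·(s + 3)/((s + 3)^2 + 36) ↔ 4e^(-3t)cos(6t); -2·6/((s + 3)^2 + 36) ↔ -2e^(-3t)sin(6t).

f(t) = -2*exp(-3*t)*sin(6*t) + 4*exp(-3*t)*cos(6*t)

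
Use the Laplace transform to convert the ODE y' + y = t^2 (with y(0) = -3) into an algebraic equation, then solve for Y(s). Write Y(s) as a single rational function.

Y(s) = (-3*s^3 + 2)/(s^4 + s^3)

Transform both sides with L{·}.
With L{y'} = sY - y(0) = sY - (-3): the LHS transforms to (s + 1)Y - (-3).
The right side is L{t^2} = 2/s^3.
So (s + 1)Y = 2/s^3 + (-3).
Isolate Y and clear denominators.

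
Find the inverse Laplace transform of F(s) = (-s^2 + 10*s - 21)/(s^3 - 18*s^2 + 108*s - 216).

3*t^2*exp(6*t)/2 - 2*t*exp(6*t) - exp(6*t)

Factor the denominator: s^3 - 18*s^2 + 108*s - 216 = (s - 6)^3.
Partial fraction decomposition gives [-1/(s - 6)] + [-2/(s - 6)^2] + [3/(s - 6)^3].
Invert each term: -1/(s - 6) ↔ -e^(6t); -2/(s - 6)^2 ↔ -2t·e^(6t); 3/(s - 6)^3 ↔ (3/2)t^2·e^(6t).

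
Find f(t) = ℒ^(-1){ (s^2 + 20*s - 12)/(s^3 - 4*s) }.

f(t) = 4*exp(2*t) + 3 - 6*exp(-2*t)

Factor the denominator: s^3 - 4*s = s*(s - 2)*(s + 2).
Partial fraction decomposition gives [4/(s - 2)] + [3/s] + [-6/(s + 2)].
Invert each term: 4/(s - 2) ↔ 4e^(2t); 3/(s - 0) ↔ 3e^(0t); -6/(s + 2) ↔ -6e^(-2t).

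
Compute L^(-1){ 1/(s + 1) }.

Since L{e^(-t)} = 1/(s + 1), the inverse is e^(-t).

exp(-t)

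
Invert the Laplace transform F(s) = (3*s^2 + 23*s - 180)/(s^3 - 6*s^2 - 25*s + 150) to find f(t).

f(t) = 6*exp(6*t) - exp(5*t) - 2*exp(-5*t)

Factor the denominator: s^3 - 6*s^2 - 25*s + 150 = (s - 6)*(s - 5)*(s + 5).
Partial fraction decomposition gives [-2/(s + 5)] + [6/(s - 6)] + [-1/(s - 5)].
Invert each term: -2/(s + 5) ↔ -2e^(-5t); 6/(s - 6) ↔ 6e^(6t); -1/(s - 5) ↔ -e^(5t).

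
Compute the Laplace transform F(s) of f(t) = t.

L{t} = 1!/s^2 = 1/s^2.

F(s) = s^(-2)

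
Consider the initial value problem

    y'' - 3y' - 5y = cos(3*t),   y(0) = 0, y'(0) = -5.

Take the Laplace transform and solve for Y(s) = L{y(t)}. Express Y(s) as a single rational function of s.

Y(s) = (-5*s^2 + s - 45)/(s^4 - 3*s^3 + 4*s^2 - 27*s - 45)

Laplace-transform each side.
The derivative rules (L{y''} = s^2 Y - s·y(0) - y'(0) and L{y'} = sY - y(0), with y(0) = 0, y'(0) = -5) turn the left side into (s^2 - 3*s - 5)Y - (-5).
The right side is L{cos(3*t)} = s/(s^2 + 9).
So (s^2 - 3*s - 5)Y = s/(s^2 + 9) + (-5).
Isolate Y and clear denominators.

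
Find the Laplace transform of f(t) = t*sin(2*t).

4*s/(s^2 + 4)^2

L{sin(2t)} = 2/(s^2 + 4).
Then apply L{t·g(t)} = -d/ds[G(s)] with G(s) = 2/(s^2 + 4):
differentiating 1 time and applying the sign gives 4*s/(s^2 + 4)^2.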